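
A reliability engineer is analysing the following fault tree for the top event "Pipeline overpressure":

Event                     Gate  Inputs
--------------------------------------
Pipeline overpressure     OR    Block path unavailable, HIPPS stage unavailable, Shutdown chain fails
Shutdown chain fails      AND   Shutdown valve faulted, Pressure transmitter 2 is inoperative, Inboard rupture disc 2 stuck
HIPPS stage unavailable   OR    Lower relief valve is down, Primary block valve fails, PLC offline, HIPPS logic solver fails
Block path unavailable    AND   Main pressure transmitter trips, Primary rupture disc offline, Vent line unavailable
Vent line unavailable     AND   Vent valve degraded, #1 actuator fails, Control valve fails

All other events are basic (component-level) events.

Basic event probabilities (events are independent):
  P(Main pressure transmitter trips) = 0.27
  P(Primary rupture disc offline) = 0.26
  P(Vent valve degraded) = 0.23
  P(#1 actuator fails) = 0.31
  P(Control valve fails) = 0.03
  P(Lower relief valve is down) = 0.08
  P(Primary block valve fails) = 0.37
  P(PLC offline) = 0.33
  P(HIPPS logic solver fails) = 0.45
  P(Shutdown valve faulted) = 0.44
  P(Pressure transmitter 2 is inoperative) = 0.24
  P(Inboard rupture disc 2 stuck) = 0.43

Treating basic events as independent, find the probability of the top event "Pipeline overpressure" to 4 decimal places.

0.7961

P(Vent line unavailable) [AND] = 0.23 × 0.31 × 0.03 = 0.002139
P(Block path unavailable) [AND] = 0.27 × 0.26 × 0.002139 = 0.000150
P(HIPPS stage unavailable) [OR] = 1 − (1−0.08) × (1−0.37) × (1−0.33) × (1−0.45) = 0.786417
P(Shutdown chain fails) [AND] = 0.44 × 0.24 × 0.43 = 0.045408
P(Pipeline overpressure) [OR] = 1 − (1−0.000150) × (1−0.786417) × (1−0.045408) = 0.796146
Rounded to 4 decimal places: P(Pipeline overpressure) ≈ 0.7961.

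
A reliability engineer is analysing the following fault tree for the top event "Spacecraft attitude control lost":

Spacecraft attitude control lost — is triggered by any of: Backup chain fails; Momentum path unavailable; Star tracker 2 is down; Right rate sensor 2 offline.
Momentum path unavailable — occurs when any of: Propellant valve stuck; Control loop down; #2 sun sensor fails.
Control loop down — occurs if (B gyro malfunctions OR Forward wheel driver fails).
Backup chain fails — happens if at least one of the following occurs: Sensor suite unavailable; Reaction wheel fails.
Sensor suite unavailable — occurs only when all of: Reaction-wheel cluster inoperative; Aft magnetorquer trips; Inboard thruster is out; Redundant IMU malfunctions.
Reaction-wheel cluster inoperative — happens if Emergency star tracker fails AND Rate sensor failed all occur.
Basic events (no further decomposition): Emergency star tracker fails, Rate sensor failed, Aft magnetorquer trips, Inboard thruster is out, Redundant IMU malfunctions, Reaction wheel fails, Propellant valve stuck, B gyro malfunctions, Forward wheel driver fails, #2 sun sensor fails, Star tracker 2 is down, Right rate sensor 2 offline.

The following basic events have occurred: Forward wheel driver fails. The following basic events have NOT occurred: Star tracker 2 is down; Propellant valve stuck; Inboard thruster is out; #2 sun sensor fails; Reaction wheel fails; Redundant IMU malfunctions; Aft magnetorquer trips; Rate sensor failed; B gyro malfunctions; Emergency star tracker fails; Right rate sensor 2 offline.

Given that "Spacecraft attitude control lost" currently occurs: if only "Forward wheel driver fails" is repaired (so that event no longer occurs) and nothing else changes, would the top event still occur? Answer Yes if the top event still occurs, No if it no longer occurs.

Counterfactual: set "Forward wheel driver fails" to not occurred.
Reaction-wheel cluster inoperative [AND]: Emergency star tracker fails=not, Rate sensor failed=not → not all inputs occur → does not occur.
Sensor suite unavailable [AND]: Reaction-wheel cluster inoperative=not, Aft magnetorquer trips=not, Inboard thruster is out=not, Redundant IMU malfunctions=not → not all inputs occur → does not occur.
Backup chain fails [OR]: Sensor suite unavailable=not, Reaction wheel fails=not → no input occurs → does not occur.
Control loop down [OR]: B gyro malfunctions=not, Forward wheel driver fails=not → no input occurs → does not occur.
Momentum path unavailable [OR]: Propellant valve stuck=not, Control loop down=not, #2 sun sensor fails=not → no input occurs → does not occur.
Spacecraft attitude control lost [OR]: Backup chain fails=not, Momentum path unavailable=not, Star tracker 2 is down=not, Right rate sensor 2 offline=not → no input occurs → does not occur.

No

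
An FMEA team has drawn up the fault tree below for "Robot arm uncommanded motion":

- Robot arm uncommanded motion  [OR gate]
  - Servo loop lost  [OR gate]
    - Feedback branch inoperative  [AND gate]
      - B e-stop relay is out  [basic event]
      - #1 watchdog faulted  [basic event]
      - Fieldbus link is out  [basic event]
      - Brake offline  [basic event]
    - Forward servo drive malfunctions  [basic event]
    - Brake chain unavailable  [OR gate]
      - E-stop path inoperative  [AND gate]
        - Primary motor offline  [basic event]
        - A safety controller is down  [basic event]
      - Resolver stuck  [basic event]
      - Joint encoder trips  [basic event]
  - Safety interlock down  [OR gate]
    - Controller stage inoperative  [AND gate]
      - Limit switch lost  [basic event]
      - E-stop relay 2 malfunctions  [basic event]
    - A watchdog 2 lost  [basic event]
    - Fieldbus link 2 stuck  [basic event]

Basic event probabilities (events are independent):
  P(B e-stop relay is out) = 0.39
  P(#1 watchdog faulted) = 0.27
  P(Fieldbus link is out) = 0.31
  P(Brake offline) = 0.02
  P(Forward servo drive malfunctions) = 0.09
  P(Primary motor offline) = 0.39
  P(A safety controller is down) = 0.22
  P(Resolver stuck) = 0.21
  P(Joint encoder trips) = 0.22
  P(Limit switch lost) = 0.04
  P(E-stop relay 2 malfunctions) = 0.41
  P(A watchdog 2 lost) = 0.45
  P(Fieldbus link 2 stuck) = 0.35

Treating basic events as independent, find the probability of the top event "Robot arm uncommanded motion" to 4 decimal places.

0.8199

P(Feedback branch inoperative) [AND] = 0.39 × 0.27 × 0.31 × 0.02 = 0.000653
P(E-stop path inoperative) [AND] = 0.39 × 0.22 = 0.085800
P(Brake chain unavailable) [OR] = 1 − (1−0.085800) × (1−0.21) × (1−0.22) = 0.436670
P(Servo loop lost) [OR] = 1 − (1−0.000653) × (1−0.09) × (1−0.436670) = 0.487704
P(Controller stage inoperative) [AND] = 0.04 × 0.41 = 0.016400
P(Safety interlock down) [OR] = 1 − (1−0.016400) × (1−0.45) × (1−0.35) = 0.648363
P(Robot arm uncommanded motion) [OR] = 1 − (1−0.487704) × (1−0.648363) = 0.819858
Rounded to 4 decimal places: P(Robot arm uncommanded motion) ≈ 0.8199.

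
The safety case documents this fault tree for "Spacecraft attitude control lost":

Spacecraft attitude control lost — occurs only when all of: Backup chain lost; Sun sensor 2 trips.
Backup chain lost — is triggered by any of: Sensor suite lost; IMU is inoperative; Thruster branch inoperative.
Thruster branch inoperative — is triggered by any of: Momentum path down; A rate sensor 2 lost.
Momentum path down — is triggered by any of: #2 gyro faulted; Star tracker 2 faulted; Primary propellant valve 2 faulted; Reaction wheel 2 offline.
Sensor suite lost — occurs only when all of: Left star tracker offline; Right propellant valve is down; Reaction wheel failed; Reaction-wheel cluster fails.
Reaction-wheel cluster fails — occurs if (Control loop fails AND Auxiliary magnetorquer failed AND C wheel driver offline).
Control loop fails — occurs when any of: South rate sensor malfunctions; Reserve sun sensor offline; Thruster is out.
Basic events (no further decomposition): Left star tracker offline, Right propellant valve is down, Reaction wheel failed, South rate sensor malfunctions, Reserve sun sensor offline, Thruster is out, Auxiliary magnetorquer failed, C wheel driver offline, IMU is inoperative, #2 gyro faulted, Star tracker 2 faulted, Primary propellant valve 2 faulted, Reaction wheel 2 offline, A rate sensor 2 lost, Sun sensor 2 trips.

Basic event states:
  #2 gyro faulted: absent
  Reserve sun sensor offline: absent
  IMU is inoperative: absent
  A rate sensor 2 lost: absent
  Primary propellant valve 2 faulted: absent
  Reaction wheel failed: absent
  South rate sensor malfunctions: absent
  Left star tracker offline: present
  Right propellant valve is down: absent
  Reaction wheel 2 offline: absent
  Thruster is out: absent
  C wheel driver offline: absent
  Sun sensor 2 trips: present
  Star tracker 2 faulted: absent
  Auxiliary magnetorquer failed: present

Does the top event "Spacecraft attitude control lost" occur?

Control loop fails [OR]: South rate sensor malfunctions=not, Reserve sun sensor offline=not, Thruster is out=not → no input occurs → does not occur.
Reaction-wheel cluster fails [AND]: Control loop fails=not, Auxiliary magnetorquer failed=occurs, C wheel driver offline=not → not all inputs occur → does not occur.
Sensor suite lost [AND]: Left star tracker offline=occurs, Right propellant valve is down=not, Reaction wheel failed=not, Reaction-wheel cluster fails=not → not all inputs occur → does not occur.
Momentum path down [OR]: #2 gyro faulted=not, Star tracker 2 faulted=not, Primary propellant valve 2 faulted=not, Reaction wheel 2 offline=not → no input occurs → does not occur.
Thruster branch inoperative [OR]: Momentum path down=not, A rate sensor 2 lost=not → no input occurs → does not occur.
Backup chain lost [OR]: Sensor suite lost=not, IMU is inoperative=not, Thruster branch inoperative=not → no input occurs → does not occur.
Spacecraft attitude control lost [AND]: Backup chain lost=not, Sun sensor 2 trips=occurs → not all inputs occur → does not occur.

No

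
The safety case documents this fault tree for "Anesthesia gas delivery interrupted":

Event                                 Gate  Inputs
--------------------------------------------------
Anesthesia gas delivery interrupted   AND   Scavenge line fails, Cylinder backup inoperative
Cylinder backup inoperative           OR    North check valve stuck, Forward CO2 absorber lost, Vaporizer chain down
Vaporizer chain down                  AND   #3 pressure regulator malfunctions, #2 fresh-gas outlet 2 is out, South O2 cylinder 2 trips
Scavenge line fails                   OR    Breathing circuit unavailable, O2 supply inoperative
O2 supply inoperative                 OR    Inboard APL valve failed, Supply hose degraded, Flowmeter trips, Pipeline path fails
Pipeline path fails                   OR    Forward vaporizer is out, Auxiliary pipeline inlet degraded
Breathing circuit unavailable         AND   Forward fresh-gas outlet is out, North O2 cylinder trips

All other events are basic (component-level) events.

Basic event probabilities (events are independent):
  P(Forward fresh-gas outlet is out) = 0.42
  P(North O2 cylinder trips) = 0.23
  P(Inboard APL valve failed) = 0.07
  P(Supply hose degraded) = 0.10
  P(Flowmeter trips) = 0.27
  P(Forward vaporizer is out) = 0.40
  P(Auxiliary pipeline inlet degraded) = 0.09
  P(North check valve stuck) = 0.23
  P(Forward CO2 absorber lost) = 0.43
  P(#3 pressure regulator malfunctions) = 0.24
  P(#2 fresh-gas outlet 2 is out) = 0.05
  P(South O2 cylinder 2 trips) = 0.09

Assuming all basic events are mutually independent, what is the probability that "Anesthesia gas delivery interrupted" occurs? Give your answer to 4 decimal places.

0.3923

P(Breathing circuit unavailable) [AND] = 0.42 × 0.23 = 0.096600
P(Pipeline path fails) [OR] = 1 − (1−0.40) × (1−0.09) = 0.454000
P(O2 supply inoperative) [OR] = 1 − (1−0.07) × (1−0.10) × (1−0.27) × (1−0.454000) = 0.666389
P(Scavenge line fails) [OR] = 1 − (1−0.096600) × (1−0.666389) = 0.698616
P(Vaporizer chain down) [AND] = 0.24 × 0.05 × 0.09 = 0.001080
P(Cylinder backup inoperative) [OR] = 1 − (1−0.23) × (1−0.43) × (1−0.001080) = 0.561574
P(Anesthesia gas delivery interrupted) [AND] = 0.698616 × 0.561574 = 0.392325
Rounded to 4 decimal places: P(Anesthesia gas delivery interrupted) ≈ 0.3923.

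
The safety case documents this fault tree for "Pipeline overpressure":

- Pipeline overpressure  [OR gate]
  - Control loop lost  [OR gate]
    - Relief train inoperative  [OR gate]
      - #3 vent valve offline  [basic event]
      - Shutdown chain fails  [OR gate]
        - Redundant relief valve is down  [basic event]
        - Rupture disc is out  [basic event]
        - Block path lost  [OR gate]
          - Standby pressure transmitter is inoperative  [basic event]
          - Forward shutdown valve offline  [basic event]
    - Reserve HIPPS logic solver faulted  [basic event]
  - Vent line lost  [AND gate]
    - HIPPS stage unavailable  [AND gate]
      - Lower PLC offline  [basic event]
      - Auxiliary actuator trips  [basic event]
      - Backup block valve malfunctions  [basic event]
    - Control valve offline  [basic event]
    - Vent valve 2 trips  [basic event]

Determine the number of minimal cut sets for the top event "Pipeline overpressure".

7

Block path lost [OR]: union of children's cut sets → 2 cut set(s).
Shutdown chain fails [OR]: union of children's cut sets → 4 cut set(s).
Relief train inoperative [OR]: union of children's cut sets → 5 cut set(s).
Control loop lost [OR]: union of children's cut sets → 6 cut set(s).
HIPPS stage unavailable [AND]: one cut set from each child combined → 1 × 1 × 1 = 1 cut set(s).
Vent line lost [AND]: one cut set from each child combined → 1 × 1 × 1 = 1 cut set(s).
Pipeline overpressure [OR]: union of children's cut sets → 7 cut set(s).
Minimal cut sets: {#3 vent valve offline}; {Redundant relief valve is down}; {Rupture disc is out}; {Standby pressure transmitter is inoperative}; {Forward shutdown valve offline}; {Reserve HIPPS logic solver faulted}; {Auxiliary actuator trips, Backup block valve malfunctions, Control valve offline, Lower PLC offline, Vent valve 2 trips}.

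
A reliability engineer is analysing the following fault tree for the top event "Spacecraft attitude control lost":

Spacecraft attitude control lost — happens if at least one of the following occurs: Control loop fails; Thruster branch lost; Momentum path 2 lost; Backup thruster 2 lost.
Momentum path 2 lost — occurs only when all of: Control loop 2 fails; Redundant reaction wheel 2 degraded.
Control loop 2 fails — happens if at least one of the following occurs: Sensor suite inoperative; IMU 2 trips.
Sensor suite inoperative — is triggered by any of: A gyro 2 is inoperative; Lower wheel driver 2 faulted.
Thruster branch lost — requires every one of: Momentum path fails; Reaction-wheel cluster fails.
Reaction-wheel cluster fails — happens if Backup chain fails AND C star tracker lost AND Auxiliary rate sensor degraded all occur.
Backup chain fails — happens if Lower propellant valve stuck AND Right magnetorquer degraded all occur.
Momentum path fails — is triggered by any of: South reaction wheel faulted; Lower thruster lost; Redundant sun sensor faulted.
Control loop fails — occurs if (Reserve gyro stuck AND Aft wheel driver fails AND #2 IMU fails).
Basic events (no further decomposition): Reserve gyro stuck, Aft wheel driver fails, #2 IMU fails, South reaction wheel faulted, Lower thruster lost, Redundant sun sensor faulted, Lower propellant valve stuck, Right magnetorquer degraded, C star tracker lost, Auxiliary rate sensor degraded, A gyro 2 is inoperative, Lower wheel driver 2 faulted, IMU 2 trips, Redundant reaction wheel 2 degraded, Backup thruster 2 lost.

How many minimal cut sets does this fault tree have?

8

Control loop fails [AND]: one cut set from each child combined → 1 × 1 × 1 = 1 cut set(s).
Momentum path fails [OR]: union of children's cut sets → 3 cut set(s).
Backup chain fails [AND]: one cut set from each child combined → 1 × 1 = 1 cut set(s).
Reaction-wheel cluster fails [AND]: one cut set from each child combined → 1 × 1 × 1 = 1 cut set(s).
Thruster branch lost [AND]: one cut set from each child combined → 3 × 1 = 3 cut set(s).
Sensor suite inoperative [OR]: union of children's cut sets → 2 cut set(s).
Control loop 2 fails [OR]: union of children's cut sets → 3 cut set(s).
Momentum path 2 lost [AND]: one cut set from each child combined → 3 × 1 = 3 cut set(s).
Spacecraft attitude control lost [OR]: union of children's cut sets → 8 cut set(s).
Minimal cut sets: {#2 IMU fails, Aft wheel driver fails, Reserve gyro stuck}; {Auxiliary rate sensor degraded, C star tracker lost, Lower propellant valve stuck, Right magnetorquer degraded, South reaction wheel faulted}; {Auxiliary rate sensor degraded, C star tracker lost, Lower propellant valve stuck, Lower thruster lost, Right magnetorquer degraded}; {Auxiliary rate sensor degraded, C star tracker lost, Lower propellant valve stuck, Redundant sun sensor faulted, Right magnetorquer degraded}; {A gyro 2 is inoperative, Redundant reaction wheel 2 degraded}; {Lower wheel driver 2 faulted, Redundant reaction wheel 2 degraded}; {IMU 2 trips, Redundant reaction wheel 2 degraded}; {Backup thruster 2 lost}.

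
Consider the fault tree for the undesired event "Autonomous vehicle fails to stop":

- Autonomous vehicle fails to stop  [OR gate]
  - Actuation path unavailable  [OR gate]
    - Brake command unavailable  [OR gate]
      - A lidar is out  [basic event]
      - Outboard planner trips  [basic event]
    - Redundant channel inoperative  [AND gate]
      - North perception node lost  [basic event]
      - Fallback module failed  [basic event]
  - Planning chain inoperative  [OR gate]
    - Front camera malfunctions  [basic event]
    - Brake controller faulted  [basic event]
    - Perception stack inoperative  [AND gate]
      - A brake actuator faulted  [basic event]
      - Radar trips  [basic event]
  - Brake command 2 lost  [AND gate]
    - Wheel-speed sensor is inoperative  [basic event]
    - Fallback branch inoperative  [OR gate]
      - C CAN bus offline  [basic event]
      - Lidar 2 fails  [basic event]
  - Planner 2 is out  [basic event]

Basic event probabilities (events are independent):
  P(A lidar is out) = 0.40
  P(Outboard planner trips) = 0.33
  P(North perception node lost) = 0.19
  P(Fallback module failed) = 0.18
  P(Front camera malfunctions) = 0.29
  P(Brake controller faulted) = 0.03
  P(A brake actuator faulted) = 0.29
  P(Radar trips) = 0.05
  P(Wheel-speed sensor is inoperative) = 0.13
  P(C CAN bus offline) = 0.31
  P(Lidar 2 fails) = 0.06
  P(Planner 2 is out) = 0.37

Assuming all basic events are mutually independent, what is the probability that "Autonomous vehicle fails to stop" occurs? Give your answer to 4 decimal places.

0.8416

P(Brake command unavailable) [OR] = 1 − (1−0.40) × (1−0.33) = 0.598000
P(Redundant channel inoperative) [AND] = 0.19 × 0.18 = 0.034200
P(Actuation path unavailable) [OR] = 1 − (1−0.598000) × (1−0.034200) = 0.611748
P(Perception stack inoperative) [AND] = 0.29 × 0.05 = 0.014500
P(Planning chain inoperative) [OR] = 1 − (1−0.29) × (1−0.03) × (1−0.014500) = 0.321286
P(Fallback branch inoperative) [OR] = 1 − (1−0.31) × (1−0.06) = 0.351400
P(Brake command 2 lost) [AND] = 0.13 × 0.351400 = 0.045682
P(Autonomous vehicle fails to stop) [OR] = 1 − (1−0.611748) × (1−0.321286) × (1−0.045682) × (1−0.37) = 0.841571
Rounded to 4 decimal places: P(Autonomous vehicle fails to stop) ≈ 0.8416.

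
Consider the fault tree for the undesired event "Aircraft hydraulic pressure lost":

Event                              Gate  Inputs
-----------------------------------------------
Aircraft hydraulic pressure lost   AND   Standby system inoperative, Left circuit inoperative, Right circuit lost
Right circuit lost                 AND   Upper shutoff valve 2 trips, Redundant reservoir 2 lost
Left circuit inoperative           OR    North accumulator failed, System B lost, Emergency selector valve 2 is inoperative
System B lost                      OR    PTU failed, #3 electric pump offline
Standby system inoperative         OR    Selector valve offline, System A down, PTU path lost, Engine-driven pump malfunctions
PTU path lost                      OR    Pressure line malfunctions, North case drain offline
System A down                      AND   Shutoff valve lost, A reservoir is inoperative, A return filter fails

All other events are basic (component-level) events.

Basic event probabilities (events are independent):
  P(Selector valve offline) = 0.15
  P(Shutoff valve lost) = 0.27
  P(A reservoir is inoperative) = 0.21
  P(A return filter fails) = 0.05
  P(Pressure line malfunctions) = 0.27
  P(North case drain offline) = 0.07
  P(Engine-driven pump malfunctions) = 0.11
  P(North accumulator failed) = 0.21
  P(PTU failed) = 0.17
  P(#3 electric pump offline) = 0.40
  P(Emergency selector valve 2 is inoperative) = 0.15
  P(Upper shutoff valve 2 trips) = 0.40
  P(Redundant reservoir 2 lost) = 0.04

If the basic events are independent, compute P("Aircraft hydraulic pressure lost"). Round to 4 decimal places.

0.0052

P(System A down) [AND] = 0.27 × 0.21 × 0.05 = 0.002835
P(PTU path lost) [OR] = 1 − (1−0.27) × (1−0.07) = 0.321100
P(Standby system inoperative) [OR] = 1 − (1−0.15) × (1−0.002835) × (1−0.321100) × (1−0.11) = 0.487868
P(System B lost) [OR] = 1 − (1−0.17) × (1−0.40) = 0.502000
P(Left circuit inoperative) [OR] = 1 − (1−0.21) × (1−0.502000) × (1−0.15) = 0.665593
P(Right circuit lost) [AND] = 0.40 × 0.04 = 0.016000
P(Aircraft hydraulic pressure lost) [AND] = 0.487868 × 0.665593 × 0.016000 = 0.005196
Rounded to 4 decimal places: P(Aircraft hydraulic pressure lost) ≈ 0.0052.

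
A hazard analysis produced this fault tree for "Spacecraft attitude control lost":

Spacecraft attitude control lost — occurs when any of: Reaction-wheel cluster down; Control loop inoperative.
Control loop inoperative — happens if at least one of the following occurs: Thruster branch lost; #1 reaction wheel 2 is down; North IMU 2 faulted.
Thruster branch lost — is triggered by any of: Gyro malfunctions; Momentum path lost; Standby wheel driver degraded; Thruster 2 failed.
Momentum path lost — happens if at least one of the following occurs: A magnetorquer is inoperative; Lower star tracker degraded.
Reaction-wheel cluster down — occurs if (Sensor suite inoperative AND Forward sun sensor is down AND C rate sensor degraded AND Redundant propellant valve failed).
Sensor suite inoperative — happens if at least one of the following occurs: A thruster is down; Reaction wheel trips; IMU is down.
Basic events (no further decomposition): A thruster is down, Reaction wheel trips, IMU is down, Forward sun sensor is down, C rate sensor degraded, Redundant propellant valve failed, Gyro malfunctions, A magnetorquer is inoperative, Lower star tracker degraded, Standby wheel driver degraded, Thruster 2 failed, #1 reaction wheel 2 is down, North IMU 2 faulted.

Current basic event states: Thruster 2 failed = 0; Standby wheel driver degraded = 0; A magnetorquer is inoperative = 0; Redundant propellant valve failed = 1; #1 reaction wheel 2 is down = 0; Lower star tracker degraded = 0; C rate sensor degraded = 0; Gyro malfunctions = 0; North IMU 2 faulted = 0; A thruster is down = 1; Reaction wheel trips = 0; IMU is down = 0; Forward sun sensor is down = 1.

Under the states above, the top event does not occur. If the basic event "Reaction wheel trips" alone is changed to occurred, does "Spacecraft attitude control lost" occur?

Counterfactual: set "Reaction wheel trips" to occurred.
Sensor suite inoperative [OR]: A thruster is down=occurs, Reaction wheel trips=occurs, IMU is down=not → at least one input occurs → occurs.
Reaction-wheel cluster down [AND]: Sensor suite inoperative=occurs, Forward sun sensor is down=occurs, C rate sensor degraded=not, Redundant propellant valve failed=occurs → not all inputs occur → does not occur.
Momentum path lost [OR]: A magnetorquer is inoperative=not, Lower star tracker degraded=not → no input occurs → does not occur.
Thruster branch lost [OR]: Gyro malfunctions=not, Momentum path lost=not, Standby wheel driver degraded=not, Thruster 2 failed=not → no input occurs → does not occur.
Control loop inoperative [OR]: Thruster branch lost=not, #1 reaction wheel 2 is down=not, North IMU 2 faulted=not → no input occurs → does not occur.
Spacecraft attitude control lost [OR]: Reaction-wheel cluster down=not, Control loop inoperative=not → no input occurs → does not occur.

No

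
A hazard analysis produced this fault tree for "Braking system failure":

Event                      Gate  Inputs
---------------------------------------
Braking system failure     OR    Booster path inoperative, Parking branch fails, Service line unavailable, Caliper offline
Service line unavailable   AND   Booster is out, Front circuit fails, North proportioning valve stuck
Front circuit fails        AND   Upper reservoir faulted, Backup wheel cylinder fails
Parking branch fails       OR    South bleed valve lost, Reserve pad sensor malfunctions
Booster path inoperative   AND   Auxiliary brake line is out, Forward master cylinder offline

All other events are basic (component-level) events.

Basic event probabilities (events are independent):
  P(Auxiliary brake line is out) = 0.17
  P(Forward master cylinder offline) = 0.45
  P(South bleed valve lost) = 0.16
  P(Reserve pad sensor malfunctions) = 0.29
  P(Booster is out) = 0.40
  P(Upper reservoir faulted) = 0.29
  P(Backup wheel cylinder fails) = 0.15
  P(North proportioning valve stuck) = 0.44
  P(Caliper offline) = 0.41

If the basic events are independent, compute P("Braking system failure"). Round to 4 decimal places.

0.6775

P(Booster path inoperative) [AND] = 0.17 × 0.45 = 0.076500
P(Parking branch fails) [OR] = 1 − (1−0.16) × (1−0.29) = 0.403600
P(Front circuit fails) [AND] = 0.29 × 0.15 = 0.043500
P(Service line unavailable) [AND] = 0.40 × 0.043500 × 0.44 = 0.007656
P(Braking system failure) [OR] = 1 − (1−0.076500) × (1−0.403600) × (1−0.007656) × (1−0.41) = 0.677530
Rounded to 4 decimal places: P(Braking system failure) ≈ 0.6775.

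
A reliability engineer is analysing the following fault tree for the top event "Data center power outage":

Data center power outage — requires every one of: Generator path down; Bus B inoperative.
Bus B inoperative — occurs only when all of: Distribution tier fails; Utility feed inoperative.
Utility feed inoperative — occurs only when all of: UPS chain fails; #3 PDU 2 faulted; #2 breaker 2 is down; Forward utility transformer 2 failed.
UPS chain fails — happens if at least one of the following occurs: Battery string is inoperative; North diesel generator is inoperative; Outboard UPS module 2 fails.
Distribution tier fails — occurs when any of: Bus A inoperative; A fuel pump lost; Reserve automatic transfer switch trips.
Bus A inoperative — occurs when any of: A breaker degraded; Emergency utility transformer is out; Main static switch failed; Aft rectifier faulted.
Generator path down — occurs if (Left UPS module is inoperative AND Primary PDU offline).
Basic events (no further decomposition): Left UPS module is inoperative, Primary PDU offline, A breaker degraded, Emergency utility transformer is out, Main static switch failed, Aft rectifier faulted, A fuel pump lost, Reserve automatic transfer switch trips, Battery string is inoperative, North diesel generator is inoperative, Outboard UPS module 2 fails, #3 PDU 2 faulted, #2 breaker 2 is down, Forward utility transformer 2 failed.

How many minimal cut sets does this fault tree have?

Generator path down [AND]: one cut set from each child combined → 1 × 1 = 1 cut set(s).
Bus A inoperative [OR]: union of children's cut sets → 4 cut set(s).
Distribution tier fails [OR]: union of children's cut sets → 6 cut set(s).
UPS chain fails [OR]: union of children's cut sets → 3 cut set(s).
Utility feed inoperative [AND]: one cut set from each child combined → 3 × 1 × 1 × 1 = 3 cut set(s).
Bus B inoperative [AND]: one cut set from each child combined → 6 × 3 = 18 cut set(s).
Data center power outage [AND]: one cut set from each child combined → 1 × 18 = 18 cut set(s).

18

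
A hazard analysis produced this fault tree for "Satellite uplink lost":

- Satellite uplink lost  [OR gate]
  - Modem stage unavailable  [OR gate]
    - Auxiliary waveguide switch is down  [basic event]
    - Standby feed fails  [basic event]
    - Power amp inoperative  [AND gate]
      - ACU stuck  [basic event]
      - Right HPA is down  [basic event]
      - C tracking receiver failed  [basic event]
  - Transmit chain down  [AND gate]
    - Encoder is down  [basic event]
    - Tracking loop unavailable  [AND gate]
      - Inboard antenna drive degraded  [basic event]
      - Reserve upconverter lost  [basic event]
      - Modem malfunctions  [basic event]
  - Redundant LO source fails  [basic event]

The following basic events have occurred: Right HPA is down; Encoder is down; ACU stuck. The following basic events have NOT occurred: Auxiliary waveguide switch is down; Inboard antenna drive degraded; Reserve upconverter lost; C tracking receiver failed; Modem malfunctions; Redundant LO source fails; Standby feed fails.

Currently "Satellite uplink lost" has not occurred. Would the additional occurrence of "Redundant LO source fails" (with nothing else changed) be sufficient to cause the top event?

Counterfactual: set "Redundant LO source fails" to occurred.
Power amp inoperative [AND]: ACU stuck=occurs, Right HPA is down=occurs, C tracking receiver failed=not → not all inputs occur → does not occur.
Modem stage unavailable [OR]: Auxiliary waveguide switch is down=not, Standby feed fails=not, Power amp inoperative=not → no input occurs → does not occur.
Tracking loop unavailable [AND]: Inboard antenna drive degraded=not, Reserve upconverter lost=not, Modem malfunctions=not → not all inputs occur → does not occur.
Transmit chain down [AND]: Encoder is down=occurs, Tracking loop unavailable=not → not all inputs occur → does not occur.
Satellite uplink lost [OR]: Modem stage unavailable=not, Transmit chain down=not, Redundant LO source fails=occurs → at least one input occurs → occurs.

Yes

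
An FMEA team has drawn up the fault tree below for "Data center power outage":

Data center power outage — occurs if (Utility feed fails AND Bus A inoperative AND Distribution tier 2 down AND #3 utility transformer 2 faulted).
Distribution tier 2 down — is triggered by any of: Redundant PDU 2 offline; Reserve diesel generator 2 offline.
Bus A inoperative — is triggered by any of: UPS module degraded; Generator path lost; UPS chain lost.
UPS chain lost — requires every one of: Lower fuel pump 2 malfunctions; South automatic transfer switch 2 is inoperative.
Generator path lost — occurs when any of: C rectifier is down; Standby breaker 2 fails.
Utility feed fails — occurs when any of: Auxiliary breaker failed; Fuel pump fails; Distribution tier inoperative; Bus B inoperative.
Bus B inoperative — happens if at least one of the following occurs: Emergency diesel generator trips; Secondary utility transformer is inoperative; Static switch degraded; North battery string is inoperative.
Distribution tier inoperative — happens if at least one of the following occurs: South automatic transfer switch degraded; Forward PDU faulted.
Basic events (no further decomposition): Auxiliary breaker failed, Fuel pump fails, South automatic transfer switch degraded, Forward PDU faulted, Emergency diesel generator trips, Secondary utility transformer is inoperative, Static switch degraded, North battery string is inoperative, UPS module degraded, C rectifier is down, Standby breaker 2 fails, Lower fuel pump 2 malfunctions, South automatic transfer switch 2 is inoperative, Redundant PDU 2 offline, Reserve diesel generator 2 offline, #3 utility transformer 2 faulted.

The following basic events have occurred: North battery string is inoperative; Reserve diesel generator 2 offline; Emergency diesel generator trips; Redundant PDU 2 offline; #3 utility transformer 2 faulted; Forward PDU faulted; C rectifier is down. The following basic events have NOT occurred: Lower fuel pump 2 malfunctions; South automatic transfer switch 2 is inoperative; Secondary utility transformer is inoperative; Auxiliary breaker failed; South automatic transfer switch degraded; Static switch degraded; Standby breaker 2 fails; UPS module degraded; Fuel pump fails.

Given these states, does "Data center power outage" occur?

Distribution tier inoperative [OR]: South automatic transfer switch degraded=not, Forward PDU faulted=occurs → at least one input occurs → occurs.
Bus B inoperative [OR]: Emergency diesel generator trips=occurs, Secondary utility transformer is inoperative=not, Static switch degraded=not, North battery string is inoperative=occurs → at least one input occurs → occurs.
Utility feed fails [OR]: Auxiliary breaker failed=not, Fuel pump fails=not, Distribution tier inoperative=occurs, Bus B inoperative=occurs → at least one input occurs → occurs.
Generator path lost [OR]: C rectifier is down=occurs, Standby breaker 2 fails=not → at least one input occurs → occurs.
UPS chain lost [AND]: Lower fuel pump 2 malfunctions=not, South automatic transfer switch 2 is inoperative=not → not all inputs occur → does not occur.
Bus A inoperative [OR]: UPS module degraded=not, Generator path lost=occurs, UPS chain lost=not → at least one input occurs → occurs.
Distribution tier 2 down [OR]: Redundant PDU 2 offline=occurs, Reserve diesel generator 2 offline=occurs → at least one input occurs → occurs.
Data center power outage [AND]: Utility feed fails=occurs, Bus A inoperative=occurs, Distribution tier 2 down=occurs, #3 utility transformer 2 faulted=occurs → all inputs occur → occurs.

Yes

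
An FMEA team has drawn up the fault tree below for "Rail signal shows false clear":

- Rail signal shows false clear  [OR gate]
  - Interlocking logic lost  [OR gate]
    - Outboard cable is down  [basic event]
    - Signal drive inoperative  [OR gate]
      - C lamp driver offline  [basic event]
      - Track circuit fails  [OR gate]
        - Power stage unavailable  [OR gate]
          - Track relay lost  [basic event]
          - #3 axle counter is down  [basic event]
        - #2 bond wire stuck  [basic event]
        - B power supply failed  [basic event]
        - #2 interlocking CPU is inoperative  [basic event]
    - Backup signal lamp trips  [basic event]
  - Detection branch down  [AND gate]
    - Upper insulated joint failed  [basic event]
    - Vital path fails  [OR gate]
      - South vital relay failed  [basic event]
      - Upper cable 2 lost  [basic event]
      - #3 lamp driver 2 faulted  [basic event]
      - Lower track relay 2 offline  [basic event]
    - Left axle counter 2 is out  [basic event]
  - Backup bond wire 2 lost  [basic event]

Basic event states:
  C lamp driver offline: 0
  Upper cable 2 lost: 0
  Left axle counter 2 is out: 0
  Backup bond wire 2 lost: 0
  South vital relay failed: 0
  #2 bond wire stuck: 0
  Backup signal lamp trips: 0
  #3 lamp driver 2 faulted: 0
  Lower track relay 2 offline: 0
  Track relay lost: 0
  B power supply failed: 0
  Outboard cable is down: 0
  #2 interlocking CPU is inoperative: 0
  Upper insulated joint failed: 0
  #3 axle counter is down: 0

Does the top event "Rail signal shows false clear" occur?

No

Power stage unavailable [OR]: Track relay lost=not, #3 axle counter is down=not → no input occurs → does not occur.
Track circuit fails [OR]: Power stage unavailable=not, #2 bond wire stuck=not, B power supply failed=not, #2 interlocking CPU is inoperative=not → no input occurs → does not occur.
Signal drive inoperative [OR]: C lamp driver offline=not, Track circuit fails=not → no input occurs → does not occur.
Interlocking logic lost [OR]: Outboard cable is down=not, Signal drive inoperative=not, Backup signal lamp trips=not → no input occurs → does not occur.
Vital path fails [OR]: South vital relay failed=not, Upper cable 2 lost=not, #3 lamp driver 2 faulted=not, Lower track relay 2 offline=not → no input occurs → does not occur.
Detection branch down [AND]: Upper insulated joint failed=not, Vital path fails=not, Left axle counter 2 is out=not → not all inputs occur → does not occur.
Rail signal shows false clear [OR]: Interlocking logic lost=not, Detection branch down=not, Backup bond wire 2 lost=not → no input occurs → does not occur.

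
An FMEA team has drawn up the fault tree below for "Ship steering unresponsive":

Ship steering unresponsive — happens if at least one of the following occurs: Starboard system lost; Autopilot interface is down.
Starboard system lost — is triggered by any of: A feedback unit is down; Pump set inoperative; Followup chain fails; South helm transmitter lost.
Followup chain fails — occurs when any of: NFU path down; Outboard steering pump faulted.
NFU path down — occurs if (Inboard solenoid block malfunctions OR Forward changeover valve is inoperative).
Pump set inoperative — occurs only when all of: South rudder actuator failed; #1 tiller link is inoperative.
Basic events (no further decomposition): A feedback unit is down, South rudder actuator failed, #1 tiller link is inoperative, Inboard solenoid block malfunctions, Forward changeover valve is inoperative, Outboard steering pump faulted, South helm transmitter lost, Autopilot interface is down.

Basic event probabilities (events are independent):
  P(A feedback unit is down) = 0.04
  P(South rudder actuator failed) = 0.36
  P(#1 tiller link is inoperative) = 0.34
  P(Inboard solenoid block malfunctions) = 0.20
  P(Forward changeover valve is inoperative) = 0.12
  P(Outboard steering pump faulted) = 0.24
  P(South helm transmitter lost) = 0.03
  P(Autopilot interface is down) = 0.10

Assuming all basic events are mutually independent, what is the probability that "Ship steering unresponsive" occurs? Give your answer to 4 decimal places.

P(Pump set inoperative) [AND] = 0.36 × 0.34 = 0.122400
P(NFU path down) [OR] = 1 − (1−0.20) × (1−0.12) = 0.296000
P(Followup chain fails) [OR] = 1 − (1−0.296000) × (1−0.24) = 0.464960
P(Starboard system lost) [OR] = 1 − (1−0.04) × (1−0.122400) × (1−0.464960) × (1−0.03) = 0.562754
P(Ship steering unresponsive) [OR] = 1 − (1−0.562754) × (1−0.10) = 0.606479
Rounded to 4 decimal places: P(Ship steering unresponsive) ≈ 0.6065.

0.6065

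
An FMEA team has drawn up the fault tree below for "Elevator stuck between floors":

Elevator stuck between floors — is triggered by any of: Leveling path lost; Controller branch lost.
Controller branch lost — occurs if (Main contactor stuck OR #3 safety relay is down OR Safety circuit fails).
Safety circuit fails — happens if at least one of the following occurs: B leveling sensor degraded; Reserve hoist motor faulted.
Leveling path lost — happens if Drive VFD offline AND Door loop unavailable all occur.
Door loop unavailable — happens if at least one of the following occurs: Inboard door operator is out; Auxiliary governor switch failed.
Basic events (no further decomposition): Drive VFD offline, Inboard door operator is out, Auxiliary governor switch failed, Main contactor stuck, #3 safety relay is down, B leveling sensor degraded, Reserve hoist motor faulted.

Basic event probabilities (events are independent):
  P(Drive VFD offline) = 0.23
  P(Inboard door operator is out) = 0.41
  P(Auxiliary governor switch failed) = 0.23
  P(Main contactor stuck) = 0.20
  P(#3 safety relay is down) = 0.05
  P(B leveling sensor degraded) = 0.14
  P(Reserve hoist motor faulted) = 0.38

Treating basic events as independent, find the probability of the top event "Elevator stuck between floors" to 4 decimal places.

P(Door loop unavailable) [OR] = 1 − (1−0.41) × (1−0.23) = 0.545700
P(Leveling path lost) [AND] = 0.23 × 0.545700 = 0.125511
P(Safety circuit fails) [OR] = 1 − (1−0.14) × (1−0.38) = 0.466800
P(Controller branch lost) [OR] = 1 − (1−0.20) × (1−0.05) × (1−0.466800) = 0.594768
P(Elevator stuck between floors) [OR] = 1 − (1−0.125511) × (1−0.594768) = 0.645629
Rounded to 4 decimal places: P(Elevator stuck between floors) ≈ 0.6456.

0.6456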